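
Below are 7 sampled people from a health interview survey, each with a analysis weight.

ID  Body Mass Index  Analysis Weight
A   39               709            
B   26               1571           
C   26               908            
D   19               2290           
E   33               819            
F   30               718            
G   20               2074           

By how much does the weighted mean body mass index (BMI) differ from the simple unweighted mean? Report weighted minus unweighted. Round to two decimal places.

-2.74

Unweighted sum = 39 + 26 + 26 + 19 + 33 + 30 + 20 = 193
Unweighted mean = 193 / 7 = 27.571429
Weighted sum = 39×709 + 26×1571 + 26×908 + 19×2290 + 33×819 + 30×718 + 20×2074
  = 225662
Sum of weights = 709 + 1571 + 908 + 2290 + 819 + 718 + 2074 = 9089
Weighted mean = 225662 / 9089 = 24.828034
Difference (weighted minus unweighted) = -2.7433947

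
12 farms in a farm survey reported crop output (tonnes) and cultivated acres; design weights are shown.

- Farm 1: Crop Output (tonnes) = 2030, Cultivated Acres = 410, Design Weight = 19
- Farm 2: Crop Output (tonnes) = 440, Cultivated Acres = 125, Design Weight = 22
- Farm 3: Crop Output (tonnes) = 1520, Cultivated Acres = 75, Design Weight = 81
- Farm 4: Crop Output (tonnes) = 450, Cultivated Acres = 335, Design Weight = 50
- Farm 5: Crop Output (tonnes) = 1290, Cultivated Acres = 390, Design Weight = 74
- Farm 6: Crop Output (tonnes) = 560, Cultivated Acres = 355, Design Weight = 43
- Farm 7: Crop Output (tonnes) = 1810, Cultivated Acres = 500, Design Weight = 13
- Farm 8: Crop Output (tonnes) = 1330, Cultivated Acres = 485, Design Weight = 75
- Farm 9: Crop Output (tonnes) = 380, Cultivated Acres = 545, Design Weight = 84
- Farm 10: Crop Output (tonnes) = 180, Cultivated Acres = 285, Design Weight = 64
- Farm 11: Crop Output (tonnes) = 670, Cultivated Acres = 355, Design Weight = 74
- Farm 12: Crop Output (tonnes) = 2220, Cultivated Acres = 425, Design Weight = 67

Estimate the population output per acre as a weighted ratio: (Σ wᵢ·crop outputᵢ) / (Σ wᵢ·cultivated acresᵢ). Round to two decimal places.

Σ wᵢ·y = 2030×19 + 440×22 + 1520×81 + 450×50 + 1290×74 + 560×43 + 1810×13 + 1330×75 + 380×84 + 180×64 + 670×74 + 2220×67
  = 38570 + 9680 + 123120 + 22500 + 95460 + 24080 + 23530 + 99750 + 31920 + 11520 + 49580 + 148740 = 678450
Σ wᵢ·x = 410×19 + 125×22 + 75×81 + 335×50 + 390×74 + 355×43 + 500×13 + 485×75 + 545×84 + 285×64 + 355×74 + 425×67
  = 7790 + 2750 + 6075 + 16750 + 28860 + 15265 + 6500 + 36375 + 45780 + 18240 + 26270 + 28475 = 239130
Ratio = 678450 / 239130 = 2.8371597

2.84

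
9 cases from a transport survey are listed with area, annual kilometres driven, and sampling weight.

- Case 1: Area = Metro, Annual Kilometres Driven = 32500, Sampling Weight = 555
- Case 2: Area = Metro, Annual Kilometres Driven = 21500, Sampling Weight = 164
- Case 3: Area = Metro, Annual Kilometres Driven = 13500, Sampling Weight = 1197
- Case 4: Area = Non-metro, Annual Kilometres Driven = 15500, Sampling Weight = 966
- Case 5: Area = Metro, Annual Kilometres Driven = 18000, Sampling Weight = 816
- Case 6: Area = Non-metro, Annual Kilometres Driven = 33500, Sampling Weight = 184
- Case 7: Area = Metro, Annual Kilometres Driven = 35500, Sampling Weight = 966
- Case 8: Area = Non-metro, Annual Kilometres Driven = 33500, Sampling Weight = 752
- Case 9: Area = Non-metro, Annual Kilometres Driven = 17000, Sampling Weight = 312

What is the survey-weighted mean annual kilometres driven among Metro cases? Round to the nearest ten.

Metro rows: 1, 2, 3, 5, 7
Weighted sum = 86704000
Sum of weights = 555 + 164 + 1197 + 816 + 966 = 3698
Weighted mean = 86704000 / 3698 = 23446.187

23450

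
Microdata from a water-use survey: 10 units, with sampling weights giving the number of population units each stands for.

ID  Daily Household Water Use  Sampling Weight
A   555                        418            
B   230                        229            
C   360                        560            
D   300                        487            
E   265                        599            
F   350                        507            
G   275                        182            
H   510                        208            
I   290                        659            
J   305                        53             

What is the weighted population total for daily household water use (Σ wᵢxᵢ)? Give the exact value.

1331950

Weighted total = 555×418 + 230×229 + 360×560 + 300×487 + 265×599 + 350×507 + 275×182 + 510×208 + 290×659 + 305×53
  = 231990 + 52670 + 201600 + 146100 + 158735 + 177450 + 50050 + 106080 + 191110 + 16165 = 1331950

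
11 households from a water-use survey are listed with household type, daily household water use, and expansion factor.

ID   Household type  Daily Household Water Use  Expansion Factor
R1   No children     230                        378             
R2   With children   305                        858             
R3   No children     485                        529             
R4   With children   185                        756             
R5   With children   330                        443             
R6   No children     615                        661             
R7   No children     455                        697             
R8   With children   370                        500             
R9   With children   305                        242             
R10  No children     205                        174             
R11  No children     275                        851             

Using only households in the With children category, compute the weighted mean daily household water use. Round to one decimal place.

288.2

With children rows: R2, R4, R5, R8, R9
Weighted sum = 305×858 + 185×756 + 330×443 + 370×500 + 305×242
  = 261690 + 139860 + 146190 + 185000 + 73810 = 806550
Sum of weights = 858 + 756 + 443 + 500 + 242 = 2799
Weighted mean = 806550 / 2799 = 288.15648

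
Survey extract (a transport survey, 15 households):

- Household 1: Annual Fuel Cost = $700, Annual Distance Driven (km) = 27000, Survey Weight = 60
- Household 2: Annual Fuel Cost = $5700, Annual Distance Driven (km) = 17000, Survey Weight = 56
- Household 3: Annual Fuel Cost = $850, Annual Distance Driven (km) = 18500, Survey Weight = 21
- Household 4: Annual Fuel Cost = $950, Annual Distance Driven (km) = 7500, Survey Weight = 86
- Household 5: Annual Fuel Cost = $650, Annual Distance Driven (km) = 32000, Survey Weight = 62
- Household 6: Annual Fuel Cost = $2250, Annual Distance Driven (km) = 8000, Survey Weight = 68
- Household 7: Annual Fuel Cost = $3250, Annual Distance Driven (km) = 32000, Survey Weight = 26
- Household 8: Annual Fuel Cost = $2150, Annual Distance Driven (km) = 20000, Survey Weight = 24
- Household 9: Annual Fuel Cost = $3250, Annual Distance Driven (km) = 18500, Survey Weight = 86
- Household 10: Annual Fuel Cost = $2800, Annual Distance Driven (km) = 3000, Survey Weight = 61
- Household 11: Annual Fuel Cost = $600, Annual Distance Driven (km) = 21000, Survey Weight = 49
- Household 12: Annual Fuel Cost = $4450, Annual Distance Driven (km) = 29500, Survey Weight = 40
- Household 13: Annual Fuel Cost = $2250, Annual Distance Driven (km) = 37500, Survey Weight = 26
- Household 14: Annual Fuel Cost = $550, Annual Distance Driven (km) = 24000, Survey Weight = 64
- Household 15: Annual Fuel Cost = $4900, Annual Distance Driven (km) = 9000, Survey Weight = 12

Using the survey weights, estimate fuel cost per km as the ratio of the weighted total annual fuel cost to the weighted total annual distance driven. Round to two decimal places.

Σ wᵢ·y = 1600350
Σ wᵢ·x = 14047500
Ratio = 1600350 / 14047500 = 0.11392419

0.11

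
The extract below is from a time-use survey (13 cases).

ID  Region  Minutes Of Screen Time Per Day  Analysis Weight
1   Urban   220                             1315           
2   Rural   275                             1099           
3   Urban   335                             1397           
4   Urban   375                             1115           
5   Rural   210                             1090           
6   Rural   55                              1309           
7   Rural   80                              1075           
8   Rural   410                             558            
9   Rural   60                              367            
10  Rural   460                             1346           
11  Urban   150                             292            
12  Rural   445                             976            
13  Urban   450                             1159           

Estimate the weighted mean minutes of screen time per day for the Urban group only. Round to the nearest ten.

330

Urban rows: 1, 3, 4, 11, 13
Weighted sum = 220×1315 + 335×1397 + 375×1115 + 150×292 + 450×1159
  = 289300 + 467995 + 418125 + 43800 + 521550 = 1740770
Sum of weights = 5278
Weighted mean = 1740770 / 5278 = 329.81622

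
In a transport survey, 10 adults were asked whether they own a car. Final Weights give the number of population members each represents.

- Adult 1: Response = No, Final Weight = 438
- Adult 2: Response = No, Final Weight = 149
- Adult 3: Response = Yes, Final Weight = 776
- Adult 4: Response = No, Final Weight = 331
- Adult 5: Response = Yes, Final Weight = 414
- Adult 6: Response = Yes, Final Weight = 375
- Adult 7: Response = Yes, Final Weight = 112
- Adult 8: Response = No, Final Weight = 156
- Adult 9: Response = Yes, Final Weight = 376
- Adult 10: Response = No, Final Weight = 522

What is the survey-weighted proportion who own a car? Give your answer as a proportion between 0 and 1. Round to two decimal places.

0.56

Sum of weights for 'Yes' = 776 + 414 + 375 + 112 + 376 = 2053
Total weight = 438 + 149 + 776 + 331 + 414 + 375 + 112 + 156 + 376 + 522 = 3649
Weighted proportion = 2053 / 3649 = 0.5626199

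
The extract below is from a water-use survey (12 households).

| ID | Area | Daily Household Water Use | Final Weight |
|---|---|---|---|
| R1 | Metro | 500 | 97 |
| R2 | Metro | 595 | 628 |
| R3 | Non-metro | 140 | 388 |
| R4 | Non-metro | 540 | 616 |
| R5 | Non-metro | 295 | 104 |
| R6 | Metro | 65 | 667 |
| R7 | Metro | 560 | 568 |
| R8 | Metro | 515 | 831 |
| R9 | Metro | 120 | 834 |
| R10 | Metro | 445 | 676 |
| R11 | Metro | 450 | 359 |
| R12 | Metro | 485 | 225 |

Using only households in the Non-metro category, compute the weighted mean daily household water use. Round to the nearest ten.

Non-metro rows: R3, R4, R5
Weighted sum = 140×388 + 540×616 + 295×104
  = 54320 + 332640 + 30680 = 417640
Sum of weights = 388 + 616 + 104 = 1108
Weighted mean = 417640 / 1108 = 376.93141

380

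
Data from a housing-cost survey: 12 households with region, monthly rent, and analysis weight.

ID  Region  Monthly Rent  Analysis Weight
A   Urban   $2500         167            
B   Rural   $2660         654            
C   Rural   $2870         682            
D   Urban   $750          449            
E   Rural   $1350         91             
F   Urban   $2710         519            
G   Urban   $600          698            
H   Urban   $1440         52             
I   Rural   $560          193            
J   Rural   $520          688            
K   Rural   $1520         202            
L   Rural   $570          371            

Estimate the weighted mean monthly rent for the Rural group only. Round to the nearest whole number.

Rural rows: B, C, E, I, J, K, L
Weighted sum = 2660×654 + 2870×682 + 1350×91 + 560×193 + 520×688 + 1520×202 + 570×371
  = 1739640 + 1957340 + 122850 + 108080 + 357760 + 307040 + 211470 = 4804180
Sum of weights = 2881
Weighted mean = 4804180 / 2881 = 1667.539

1668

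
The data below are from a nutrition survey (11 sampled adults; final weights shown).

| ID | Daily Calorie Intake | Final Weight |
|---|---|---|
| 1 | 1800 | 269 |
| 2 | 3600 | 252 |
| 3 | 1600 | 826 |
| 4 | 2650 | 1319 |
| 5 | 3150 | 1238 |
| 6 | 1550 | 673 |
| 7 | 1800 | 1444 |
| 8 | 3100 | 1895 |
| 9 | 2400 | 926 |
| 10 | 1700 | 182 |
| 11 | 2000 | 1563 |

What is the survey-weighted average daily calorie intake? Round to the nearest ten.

Weighted sum = 25282700
Sum of weights = 269 + 252 + 826 + 1319 + 1238 + 673 + 1444 + 1895 + 926 + 182 + 1563 = 10587
Weighted mean = 25282700 / 10587 = 2388.0892

2390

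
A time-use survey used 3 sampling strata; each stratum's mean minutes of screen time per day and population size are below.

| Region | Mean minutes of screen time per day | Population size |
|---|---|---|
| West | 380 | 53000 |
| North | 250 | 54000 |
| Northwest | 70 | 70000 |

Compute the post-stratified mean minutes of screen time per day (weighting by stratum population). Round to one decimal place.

Σ Nₕ·x̄ₕ = 380×53000 + 250×54000 + 70×70000
  = 38540000
Σ Nₕ = 53000 + 54000 + 70000 = 177000
Overall mean = 38540000 / 177000 = 217.74011

217.7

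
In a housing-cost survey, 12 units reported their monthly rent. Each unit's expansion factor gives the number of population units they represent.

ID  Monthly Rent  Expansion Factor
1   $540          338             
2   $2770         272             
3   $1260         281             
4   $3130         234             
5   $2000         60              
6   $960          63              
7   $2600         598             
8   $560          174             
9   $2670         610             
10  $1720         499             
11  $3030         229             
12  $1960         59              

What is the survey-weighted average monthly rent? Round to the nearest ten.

Weighted sum = 7151650
Sum of weights = 338 + 272 + 281 + 234 + 60 + 63 + 598 + 174 + 610 + 499 + 229 + 59 = 3417
Weighted mean = 7151650 / 3417 = 2092.9617

2090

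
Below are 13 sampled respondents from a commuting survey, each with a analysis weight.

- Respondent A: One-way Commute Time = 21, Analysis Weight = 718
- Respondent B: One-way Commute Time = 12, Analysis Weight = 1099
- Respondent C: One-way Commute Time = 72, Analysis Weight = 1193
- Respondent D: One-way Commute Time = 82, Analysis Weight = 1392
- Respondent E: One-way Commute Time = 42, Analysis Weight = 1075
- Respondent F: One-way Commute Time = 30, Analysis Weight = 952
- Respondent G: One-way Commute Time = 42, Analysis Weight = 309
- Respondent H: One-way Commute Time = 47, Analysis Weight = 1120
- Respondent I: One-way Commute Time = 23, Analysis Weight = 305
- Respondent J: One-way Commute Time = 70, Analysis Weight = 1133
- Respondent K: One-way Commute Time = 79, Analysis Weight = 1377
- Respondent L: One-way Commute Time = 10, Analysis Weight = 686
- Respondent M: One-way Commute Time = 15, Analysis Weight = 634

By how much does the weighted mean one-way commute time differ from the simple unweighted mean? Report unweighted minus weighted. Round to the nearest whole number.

Unweighted sum = 545
Unweighted mean = 545 / 13 = 41.923077
Weighted sum = 579112
Sum of weights = 11993
Weighted mean = 579112 / 11993 = 48.287501
Difference (unweighted minus weighted) = -6.3644241

-6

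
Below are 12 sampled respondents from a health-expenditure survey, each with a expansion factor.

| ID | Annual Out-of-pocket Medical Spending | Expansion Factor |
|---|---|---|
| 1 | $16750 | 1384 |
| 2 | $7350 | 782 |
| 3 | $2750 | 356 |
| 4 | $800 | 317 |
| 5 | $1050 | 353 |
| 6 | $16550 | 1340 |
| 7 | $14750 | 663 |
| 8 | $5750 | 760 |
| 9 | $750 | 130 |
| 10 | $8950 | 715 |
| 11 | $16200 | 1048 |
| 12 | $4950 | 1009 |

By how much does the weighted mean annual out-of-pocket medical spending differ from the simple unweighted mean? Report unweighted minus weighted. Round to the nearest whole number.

Unweighted sum = 96600
Unweighted mean = 96600 / 12 = 8050
Weighted sum = 16750×1384 + 7350×782 + 2750×356 + 800×317 + 1050×353 + 16550×1340 + 14750×663 + 5750×760 + 750×130 + 8950×715 + 16200×1048 + 4950×1009
  = 23182000 + 5747700 + 979000 + 253600 + 370650 + 22177000 + 9779250 + 4370000 + 97500 + 6399250 + 16977600 + 4994550 = 95328100
Sum of weights = 8857
Weighted mean = 95328100 / 8857 = 10763.024
Difference (unweighted minus weighted) = -2713.0236

-2713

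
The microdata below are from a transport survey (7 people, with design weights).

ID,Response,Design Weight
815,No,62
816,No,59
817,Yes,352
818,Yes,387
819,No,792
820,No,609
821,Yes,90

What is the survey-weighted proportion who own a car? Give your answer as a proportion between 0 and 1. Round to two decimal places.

0.35

Sum of weights for 'Yes' = 352 + 387 + 90 = 829
Total weight = 62 + 59 + 352 + 387 + 792 + 609 + 90 = 2351
Weighted proportion = 829 / 2351 = 0.35261591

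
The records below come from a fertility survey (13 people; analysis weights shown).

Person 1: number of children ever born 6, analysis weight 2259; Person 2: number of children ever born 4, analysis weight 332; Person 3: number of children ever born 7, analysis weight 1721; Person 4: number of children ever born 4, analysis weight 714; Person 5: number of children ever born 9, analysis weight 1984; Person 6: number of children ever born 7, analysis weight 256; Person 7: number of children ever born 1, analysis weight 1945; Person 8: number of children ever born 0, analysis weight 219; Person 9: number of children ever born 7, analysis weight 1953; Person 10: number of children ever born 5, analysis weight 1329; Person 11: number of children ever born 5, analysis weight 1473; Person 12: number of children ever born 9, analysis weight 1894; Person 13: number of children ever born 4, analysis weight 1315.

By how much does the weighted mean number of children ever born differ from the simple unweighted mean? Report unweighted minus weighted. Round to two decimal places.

-0.60

Unweighted sum = 68
Unweighted mean = 68 / 13 = 5.2307692
Weighted sum = 101365
Sum of weights = 17394
Weighted mean = 101365 / 17394 = 5.8275842
Difference (unweighted minus weighted) = -0.59681499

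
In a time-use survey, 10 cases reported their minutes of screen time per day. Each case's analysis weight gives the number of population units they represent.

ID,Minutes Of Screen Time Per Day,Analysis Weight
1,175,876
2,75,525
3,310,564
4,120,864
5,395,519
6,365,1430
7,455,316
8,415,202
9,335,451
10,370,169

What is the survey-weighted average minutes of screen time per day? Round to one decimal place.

277.1

Weighted sum = 175×876 + 75×525 + 310×564 + 120×864 + 395×519 + 365×1430 + 455×316 + 415×202 + 335×451 + 370×169
  = 1639375
Sum of weights = 876 + 525 + 564 + 864 + 519 + 1430 + 316 + 202 + 451 + 169 = 5916
Weighted mean = 1639375 / 5916 = 277.10869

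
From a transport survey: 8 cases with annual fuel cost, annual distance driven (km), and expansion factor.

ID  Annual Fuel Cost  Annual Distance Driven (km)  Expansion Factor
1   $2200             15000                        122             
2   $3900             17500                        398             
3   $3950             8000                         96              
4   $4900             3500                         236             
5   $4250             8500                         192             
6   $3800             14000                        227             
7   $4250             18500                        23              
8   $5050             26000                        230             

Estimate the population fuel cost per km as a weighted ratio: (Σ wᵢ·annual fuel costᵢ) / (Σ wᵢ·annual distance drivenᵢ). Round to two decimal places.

0.29

Σ wᵢ·y = 2200×122 + 3900×398 + 3950×96 + 4900×236 + 4250×192 + 3800×227 + 4250×23 + 5050×230
  = 268400 + 1552200 + 379200 + 1156400 + 816000 + 862600 + 97750 + 1161500 = 6294050
Σ wᵢ·x = 15000×122 + 17500×398 + 8000×96 + 3500×236 + 8500×192 + 14000×227 + 18500×23 + 26000×230
  = 1830000 + 6965000 + 768000 + 826000 + 1632000 + 3178000 + 425500 + 5980000 = 21604500
Ratio = 6294050 / 21604500 = 0.29133051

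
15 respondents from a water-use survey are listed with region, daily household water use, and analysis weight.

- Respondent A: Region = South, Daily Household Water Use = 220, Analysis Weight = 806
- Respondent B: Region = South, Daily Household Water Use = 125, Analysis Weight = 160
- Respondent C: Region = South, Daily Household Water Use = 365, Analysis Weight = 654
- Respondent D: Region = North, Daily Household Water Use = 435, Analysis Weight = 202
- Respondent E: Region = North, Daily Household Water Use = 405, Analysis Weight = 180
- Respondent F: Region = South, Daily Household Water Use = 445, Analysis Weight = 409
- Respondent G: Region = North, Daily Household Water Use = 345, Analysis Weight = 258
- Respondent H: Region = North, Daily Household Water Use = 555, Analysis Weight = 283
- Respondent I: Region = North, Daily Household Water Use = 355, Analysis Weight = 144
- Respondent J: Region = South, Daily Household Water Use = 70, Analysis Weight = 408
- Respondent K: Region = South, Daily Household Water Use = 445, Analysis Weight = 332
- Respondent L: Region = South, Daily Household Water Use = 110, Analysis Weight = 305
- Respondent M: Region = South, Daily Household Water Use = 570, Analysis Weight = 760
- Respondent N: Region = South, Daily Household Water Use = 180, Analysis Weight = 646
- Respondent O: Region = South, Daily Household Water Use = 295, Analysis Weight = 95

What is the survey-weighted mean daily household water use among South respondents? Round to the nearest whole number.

South rows: A, B, C, F, J, K, L, M, N, O
Weighted sum = 220×806 + 125×160 + 365×654 + 445×409 + 70×408 + 445×332 + 110×305 + 570×760 + 180×646 + 295×95
  = 177320 + 20000 + 238710 + 182005 + 28560 + 147740 + 33550 + 433200 + 116280 + 28025 = 1405390
Sum of weights = 4575
Weighted mean = 1405390 / 4575 = 307.18907

307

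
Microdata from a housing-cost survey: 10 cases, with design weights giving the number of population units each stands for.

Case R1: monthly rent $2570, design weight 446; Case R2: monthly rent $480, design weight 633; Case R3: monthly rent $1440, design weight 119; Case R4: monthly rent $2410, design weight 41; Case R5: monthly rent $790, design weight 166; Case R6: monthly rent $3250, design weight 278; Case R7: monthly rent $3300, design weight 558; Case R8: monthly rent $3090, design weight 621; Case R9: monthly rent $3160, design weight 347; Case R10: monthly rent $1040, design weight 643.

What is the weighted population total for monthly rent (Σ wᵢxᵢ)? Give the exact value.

8280400

Weighted total = 2570×446 + 480×633 + 1440×119 + 2410×41 + 790×166 + 3250×278 + 3300×558 + 3090×621 + 3160×347 + 1040×643
  = 1146220 + 303840 + 171360 + 98810 + 131140 + 903500 + 1841400 + 1918890 + 1096520 + 668720 = 8280400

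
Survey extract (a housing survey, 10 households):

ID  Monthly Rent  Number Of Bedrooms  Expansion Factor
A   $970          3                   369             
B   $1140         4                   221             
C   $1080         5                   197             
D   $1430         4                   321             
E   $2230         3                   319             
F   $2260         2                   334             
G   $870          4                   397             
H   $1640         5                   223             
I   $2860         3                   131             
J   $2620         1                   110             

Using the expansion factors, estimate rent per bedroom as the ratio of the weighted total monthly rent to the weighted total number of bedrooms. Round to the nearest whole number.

453

Σ wᵢ·y = 970×369 + 1140×221 + 1080×197 + 1430×321 + 2230×319 + 2260×334 + 870×397 + 1640×223 + 2860×131 + 2620×110
  = 357930 + 251940 + 212760 + 459030 + 711370 + 754840 + 345390 + 365720 + 374660 + 288200 = 4121840
Σ wᵢ·x = 9091
Ratio = 4121840 / 9091 = 453.39787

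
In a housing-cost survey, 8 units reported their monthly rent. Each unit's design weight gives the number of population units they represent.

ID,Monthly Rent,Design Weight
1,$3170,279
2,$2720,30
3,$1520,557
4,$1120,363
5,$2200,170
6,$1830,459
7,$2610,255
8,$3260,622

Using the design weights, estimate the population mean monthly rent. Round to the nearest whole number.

Weighted sum = 3170×279 + 2720×30 + 1520×557 + 1120×363 + 2200×170 + 1830×459 + 2610×255 + 3260×622
  = 884430 + 81600 + 846640 + 406560 + 374000 + 839970 + 665550 + 2027720 = 6126470
Sum of weights = 279 + 30 + 557 + 363 + 170 + 459 + 255 + 622 = 2735
Weighted mean = 6126470 / 2735 = 2240.0256

2240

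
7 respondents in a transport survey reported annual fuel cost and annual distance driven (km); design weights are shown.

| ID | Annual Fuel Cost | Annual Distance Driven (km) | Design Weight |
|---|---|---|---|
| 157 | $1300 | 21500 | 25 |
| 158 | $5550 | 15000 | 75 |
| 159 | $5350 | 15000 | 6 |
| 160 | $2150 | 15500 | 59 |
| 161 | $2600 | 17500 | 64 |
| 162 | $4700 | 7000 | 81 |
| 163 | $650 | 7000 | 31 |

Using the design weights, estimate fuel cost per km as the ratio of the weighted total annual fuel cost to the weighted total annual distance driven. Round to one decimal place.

Σ wᵢ·y = 1174950
Σ wᵢ·x = 4571000
Ratio = 1174950 / 4571000 = 0.25704441

0.3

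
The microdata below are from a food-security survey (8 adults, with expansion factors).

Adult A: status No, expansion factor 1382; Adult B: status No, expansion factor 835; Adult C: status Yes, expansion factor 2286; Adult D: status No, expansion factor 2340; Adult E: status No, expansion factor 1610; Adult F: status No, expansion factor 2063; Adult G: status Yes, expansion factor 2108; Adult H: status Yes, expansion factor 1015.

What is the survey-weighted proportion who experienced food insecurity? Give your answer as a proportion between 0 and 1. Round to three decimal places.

0.397

Sum of weights for 'Yes' = 2286 + 2108 + 1015 = 5409
Total weight = 1382 + 835 + 2286 + 2340 + 1610 + 2063 + 2108 + 1015 = 13639
Weighted proportion = 5409 / 13639 = 0.39658333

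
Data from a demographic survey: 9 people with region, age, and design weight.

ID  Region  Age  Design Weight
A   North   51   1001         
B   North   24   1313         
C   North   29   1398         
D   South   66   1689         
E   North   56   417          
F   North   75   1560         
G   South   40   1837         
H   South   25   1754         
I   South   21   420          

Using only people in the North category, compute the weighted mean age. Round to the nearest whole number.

North rows: A, B, C, E, F
Weighted sum = 263457
Sum of weights = 5689
Weighted mean = 263457 / 5689 = 46.309896

46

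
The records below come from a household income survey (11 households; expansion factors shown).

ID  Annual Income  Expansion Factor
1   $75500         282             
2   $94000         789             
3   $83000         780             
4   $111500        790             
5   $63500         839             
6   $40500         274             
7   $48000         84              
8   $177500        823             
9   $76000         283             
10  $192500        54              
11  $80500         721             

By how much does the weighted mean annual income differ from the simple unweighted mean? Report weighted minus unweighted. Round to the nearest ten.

Unweighted sum = 75500 + 94000 + 83000 + 111500 + 63500 + 40500 + 48000 + 177500 + 76000 + 192500 + 80500 = 1042500
Unweighted mean = 1042500 / 11 = 94772.727
Weighted sum = 75500×282 + 94000×789 + 83000×780 + 111500×790 + 63500×839 + 40500×274 + 48000×84 + 177500×823 + 76000×283 + 192500×54 + 80500×721
  = 21291000 + 74166000 + 64740000 + 88085000 + 53276500 + 11097000 + 4032000 + 146082500 + 21508000 + 10395000 + 58040500 = 552713500
Sum of weights = 282 + 789 + 780 + 790 + 839 + 274 + 84 + 823 + 283 + 54 + 721 = 5719
Weighted mean = 552713500 / 5719 = 96645.13
Difference (weighted minus unweighted) = 1872.403

1870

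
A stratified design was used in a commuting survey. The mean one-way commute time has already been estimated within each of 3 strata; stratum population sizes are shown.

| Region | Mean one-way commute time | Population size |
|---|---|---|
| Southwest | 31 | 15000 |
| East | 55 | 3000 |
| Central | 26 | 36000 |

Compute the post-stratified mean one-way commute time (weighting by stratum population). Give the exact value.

Σ Nₕ·x̄ₕ = 31×15000 + 55×3000 + 26×36000
  = 1566000
Σ Nₕ = 54000
Overall mean = 1566000 / 54000 = 29

29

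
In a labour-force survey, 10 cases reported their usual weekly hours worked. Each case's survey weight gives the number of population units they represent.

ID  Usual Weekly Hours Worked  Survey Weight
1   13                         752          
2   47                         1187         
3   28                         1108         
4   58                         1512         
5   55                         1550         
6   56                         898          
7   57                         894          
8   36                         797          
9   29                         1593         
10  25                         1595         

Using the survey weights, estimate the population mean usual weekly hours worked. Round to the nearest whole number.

Weighted sum = 13×752 + 47×1187 + 28×1108 + 58×1512 + 55×1550 + 56×898 + 57×894 + 36×797 + 29×1593 + 25×1595
  = 485545
Sum of weights = 752 + 1187 + 1108 + 1512 + 1550 + 898 + 894 + 797 + 1593 + 1595 = 11886
Weighted mean = 485545 / 11886 = 40.85016

41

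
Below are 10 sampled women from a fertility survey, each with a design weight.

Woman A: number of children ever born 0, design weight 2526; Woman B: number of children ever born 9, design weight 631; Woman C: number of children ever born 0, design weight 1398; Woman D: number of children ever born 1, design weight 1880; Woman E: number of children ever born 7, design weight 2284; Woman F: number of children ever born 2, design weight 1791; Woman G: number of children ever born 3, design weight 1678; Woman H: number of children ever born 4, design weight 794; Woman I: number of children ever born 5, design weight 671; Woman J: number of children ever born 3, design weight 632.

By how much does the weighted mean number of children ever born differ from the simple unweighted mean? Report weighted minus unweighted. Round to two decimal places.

Unweighted sum = 0 + 9 + 0 + 1 + 7 + 2 + 3 + 4 + 5 + 3 = 34
Unweighted mean = 34 / 10 = 3.4
Weighted sum = 0×2526 + 9×631 + 0×1398 + 1×1880 + 7×2284 + 2×1791 + 3×1678 + 4×794 + 5×671 + 3×632
  = 0 + 5679 + 0 + 1880 + 15988 + 3582 + 5034 + 3176 + 3355 + 1896 = 40590
Sum of weights = 2526 + 631 + 1398 + 1880 + 2284 + 1791 + 1678 + 794 + 671 + 632 = 14285
Weighted mean = 40590 / 14285 = 2.8414421
Difference (weighted minus unweighted) = -0.55855793

-0.56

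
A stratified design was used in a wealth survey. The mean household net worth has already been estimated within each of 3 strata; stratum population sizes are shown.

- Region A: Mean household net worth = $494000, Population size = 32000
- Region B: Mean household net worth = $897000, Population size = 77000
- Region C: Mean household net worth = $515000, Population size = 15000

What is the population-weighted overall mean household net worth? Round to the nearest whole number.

Σ Nₕ·x̄ₕ = 494000×32000 + 897000×77000 + 515000×15000
  = 92602000000
Σ Nₕ = 32000 + 77000 + 15000 = 124000
Overall mean = 92602000000 / 124000 = 746790.32

746790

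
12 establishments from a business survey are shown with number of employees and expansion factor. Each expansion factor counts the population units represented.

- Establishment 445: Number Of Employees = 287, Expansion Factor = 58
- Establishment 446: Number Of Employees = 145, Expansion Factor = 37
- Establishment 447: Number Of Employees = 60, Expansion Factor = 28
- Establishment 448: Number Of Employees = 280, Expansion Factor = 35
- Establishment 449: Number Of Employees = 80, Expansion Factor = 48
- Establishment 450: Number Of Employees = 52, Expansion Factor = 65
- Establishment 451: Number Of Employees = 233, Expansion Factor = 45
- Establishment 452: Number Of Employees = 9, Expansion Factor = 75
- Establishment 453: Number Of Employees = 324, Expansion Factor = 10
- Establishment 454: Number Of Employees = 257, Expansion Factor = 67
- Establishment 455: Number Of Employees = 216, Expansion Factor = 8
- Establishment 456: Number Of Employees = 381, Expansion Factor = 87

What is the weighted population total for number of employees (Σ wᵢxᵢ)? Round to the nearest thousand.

Weighted total = 107205

107000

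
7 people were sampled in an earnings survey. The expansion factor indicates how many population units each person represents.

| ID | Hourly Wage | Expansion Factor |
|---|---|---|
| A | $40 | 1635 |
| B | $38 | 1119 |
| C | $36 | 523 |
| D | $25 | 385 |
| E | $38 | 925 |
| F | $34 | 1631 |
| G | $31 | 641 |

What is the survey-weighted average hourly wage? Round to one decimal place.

Weighted sum = 40×1635 + 38×1119 + 36×523 + 25×385 + 38×925 + 34×1631 + 31×641
  = 246850
Sum of weights = 1635 + 1119 + 523 + 385 + 925 + 1631 + 641 = 6859
Weighted mean = 246850 / 6859 = 35.989211

36.0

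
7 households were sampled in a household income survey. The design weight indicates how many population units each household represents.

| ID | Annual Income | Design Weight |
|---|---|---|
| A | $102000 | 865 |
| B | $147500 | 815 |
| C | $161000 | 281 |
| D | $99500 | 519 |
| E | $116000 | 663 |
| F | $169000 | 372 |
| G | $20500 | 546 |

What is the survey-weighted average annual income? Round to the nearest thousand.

Weighted sum = 102000×865 + 147500×815 + 161000×281 + 99500×519 + 116000×663 + 169000×372 + 20500×546
  = 456293000
Sum of weights = 865 + 815 + 281 + 519 + 663 + 372 + 546 = 4061
Weighted mean = 456293000 / 4061 = 112359.76

112000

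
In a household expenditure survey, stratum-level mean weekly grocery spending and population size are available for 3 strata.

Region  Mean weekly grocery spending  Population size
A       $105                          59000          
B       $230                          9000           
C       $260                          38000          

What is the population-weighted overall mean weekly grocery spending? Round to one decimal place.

171.2

Σ Nₕ·x̄ₕ = 105×59000 + 230×9000 + 260×38000
  = 18145000
Σ Nₕ = 59000 + 9000 + 38000 = 106000
Overall mean = 18145000 / 106000 = 171.17925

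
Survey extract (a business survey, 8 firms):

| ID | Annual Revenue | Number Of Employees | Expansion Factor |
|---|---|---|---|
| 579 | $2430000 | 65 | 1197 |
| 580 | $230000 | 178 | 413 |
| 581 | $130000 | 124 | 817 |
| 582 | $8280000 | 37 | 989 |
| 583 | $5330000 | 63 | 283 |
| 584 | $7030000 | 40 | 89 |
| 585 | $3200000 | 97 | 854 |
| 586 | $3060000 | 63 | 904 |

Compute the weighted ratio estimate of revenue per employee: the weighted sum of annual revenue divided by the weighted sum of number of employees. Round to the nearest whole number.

Σ wᵢ·y = 2430000×1197 + 230000×413 + 130000×817 + 8280000×989 + 5330000×283 + 7030000×89 + 3200000×854 + 3060000×904
  = 2908710000 + 94990000 + 106210000 + 8188920000 + 1508390000 + 625670000 + 2732800000 + 2766240000 = 18931930000
Σ wᵢ·x = 450399
Ratio = 18931930000 / 450399 = 42033.686

42034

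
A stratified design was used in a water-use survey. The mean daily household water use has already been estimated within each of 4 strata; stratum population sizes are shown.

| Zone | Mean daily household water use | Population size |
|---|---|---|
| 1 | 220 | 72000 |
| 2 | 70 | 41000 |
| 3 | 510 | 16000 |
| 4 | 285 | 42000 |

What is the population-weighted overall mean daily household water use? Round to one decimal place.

Σ Nₕ·x̄ₕ = 38840000
Σ Nₕ = 171000
Overall mean = 38840000 / 171000 = 227.1345

227.1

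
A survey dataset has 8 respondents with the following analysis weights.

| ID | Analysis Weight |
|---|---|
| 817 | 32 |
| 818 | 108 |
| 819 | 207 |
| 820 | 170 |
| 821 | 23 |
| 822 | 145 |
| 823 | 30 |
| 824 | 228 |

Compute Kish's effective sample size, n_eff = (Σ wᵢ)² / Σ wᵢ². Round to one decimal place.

5.6

Σ wᵢ = 32 + 108 + 207 + 170 + 23 + 145 + 30 + 228 = 943
Σ wᵢ² = 1024 + 11664 + 42849 + 28900 + 529 + 21025 + 900 + 51984 = 158875
n_eff = 943² / 158875 = 889249 / 158875 = 5.5971613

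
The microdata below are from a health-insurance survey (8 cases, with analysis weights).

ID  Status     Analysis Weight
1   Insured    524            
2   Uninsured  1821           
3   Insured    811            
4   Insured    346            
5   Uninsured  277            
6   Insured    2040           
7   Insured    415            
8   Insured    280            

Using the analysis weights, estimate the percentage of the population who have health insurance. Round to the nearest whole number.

Sum of weights for 'Insured' = 524 + 811 + 346 + 2040 + 415 + 280 = 4416
Total weight = 524 + 1821 + 811 + 346 + 277 + 2040 + 415 + 280 = 6514
Weighted proportion = 4416 / 6514 = 0.67792447 → 67.792447%

68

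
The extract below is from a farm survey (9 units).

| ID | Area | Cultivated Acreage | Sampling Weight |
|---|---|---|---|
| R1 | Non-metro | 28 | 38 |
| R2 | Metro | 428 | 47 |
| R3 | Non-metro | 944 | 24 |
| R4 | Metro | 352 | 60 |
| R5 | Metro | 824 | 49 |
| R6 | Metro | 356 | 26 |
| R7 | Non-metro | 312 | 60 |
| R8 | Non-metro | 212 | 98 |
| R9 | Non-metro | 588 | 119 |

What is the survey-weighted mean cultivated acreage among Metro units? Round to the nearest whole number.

499

Metro rows: R2, R4, R5, R6
Weighted sum = 428×47 + 352×60 + 824×49 + 356×26
  = 90868
Sum of weights = 182
Weighted mean = 90868 / 182 = 499.27473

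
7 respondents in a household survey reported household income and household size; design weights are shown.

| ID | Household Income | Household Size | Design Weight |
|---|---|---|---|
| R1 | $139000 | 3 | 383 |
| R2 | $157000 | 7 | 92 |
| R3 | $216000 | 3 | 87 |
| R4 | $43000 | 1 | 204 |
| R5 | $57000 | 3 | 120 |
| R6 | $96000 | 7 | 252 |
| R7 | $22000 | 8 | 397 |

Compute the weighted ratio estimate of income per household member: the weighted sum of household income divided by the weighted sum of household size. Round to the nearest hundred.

17900

Σ wᵢ·y = 139000×383 + 157000×92 + 216000×87 + 43000×204 + 57000×120 + 96000×252 + 22000×397
  = 53237000 + 14444000 + 18792000 + 8772000 + 6840000 + 24192000 + 8734000 = 135011000
Σ wᵢ·x = 3×383 + 7×92 + 3×87 + 1×204 + 3×120 + 7×252 + 8×397
  = 7558
Ratio = 135011000 / 7558 = 17863.324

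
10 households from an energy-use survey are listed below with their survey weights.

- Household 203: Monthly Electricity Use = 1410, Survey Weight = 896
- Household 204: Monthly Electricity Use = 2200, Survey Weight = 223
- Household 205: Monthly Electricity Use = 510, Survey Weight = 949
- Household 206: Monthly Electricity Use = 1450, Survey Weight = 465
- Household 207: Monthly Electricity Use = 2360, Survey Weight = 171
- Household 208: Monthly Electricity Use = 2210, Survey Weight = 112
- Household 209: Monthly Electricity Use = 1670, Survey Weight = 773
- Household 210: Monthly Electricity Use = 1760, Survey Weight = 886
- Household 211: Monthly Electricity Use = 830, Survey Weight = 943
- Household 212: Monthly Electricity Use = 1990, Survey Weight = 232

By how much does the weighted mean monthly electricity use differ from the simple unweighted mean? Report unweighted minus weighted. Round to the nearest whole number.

Unweighted sum = 1410 + 2200 + 510 + 1450 + 2360 + 2210 + 1670 + 1760 + 830 + 1990 = 16390
Unweighted mean = 16390 / 10 = 1639
Weighted sum = 1410×896 + 2200×223 + 510×949 + 1450×465 + 2360×171 + 2210×112 + 1670×773 + 1760×886 + 830×943 + 1990×232
  = 7657920
Sum of weights = 896 + 223 + 949 + 465 + 171 + 112 + 773 + 886 + 943 + 232 = 5650
Weighted mean = 7657920 / 5650 = 1355.3841
Difference (unweighted minus weighted) = 283.61593

284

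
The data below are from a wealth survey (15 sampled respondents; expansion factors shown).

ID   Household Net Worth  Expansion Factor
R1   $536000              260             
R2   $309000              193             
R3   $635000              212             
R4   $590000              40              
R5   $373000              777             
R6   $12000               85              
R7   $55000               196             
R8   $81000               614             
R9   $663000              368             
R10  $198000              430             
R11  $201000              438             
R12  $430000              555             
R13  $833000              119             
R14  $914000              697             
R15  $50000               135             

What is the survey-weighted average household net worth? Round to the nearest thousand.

412000

Weighted sum = 2107319000
Sum of weights = 5119
Weighted mean = 2107319000 / 5119 = 411666.15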